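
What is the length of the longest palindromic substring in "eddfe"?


Input: "eddfe"
Checking substrings for palindromes:
  [1:3] "dd" (len 2) => palindrome
Longest palindromic substring: "dd" with length 2

2


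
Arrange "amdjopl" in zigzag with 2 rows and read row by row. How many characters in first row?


Zigzag "amdjopl" into 2 rows:
Placing characters:
  'a' => row 0
  'm' => row 1
  'd' => row 0
  'j' => row 1
  'o' => row 0
  'p' => row 1
  'l' => row 0
Rows:
  Row 0: "adol"
  Row 1: "mjp"
First row length: 4

4


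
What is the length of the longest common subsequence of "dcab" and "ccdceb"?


LCS of "dcab" and "ccdceb"
DP table:
           c    c    d    c    e    b
      0    0    0    0    0    0    0
  d   0    0    0    1    1    1    1
  c   0    1    1    1    2    2    2
  a   0    1    1    1    2    2    2
  b   0    1    1    1    2    2    3
LCS length = dp[4][6] = 3

3


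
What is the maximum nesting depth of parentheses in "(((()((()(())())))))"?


Input: "(((()((()(())())))))"
Tracking depth:
  Position 0 '(': depth becomes 1
  Position 1 '(': depth becomes 2
  Position 2 '(': depth becomes 3
  Position 3 '(': depth becomes 4
  Position 4 ')': depth becomes 3
  Position 5 '(': depth becomes 4
  Position 6 '(': depth becomes 5
  Position 7 '(': depth becomes 6
  Position 8 ')': depth becomes 5
  Position 9 '(': depth becomes 6
  Position 10 '(': depth becomes 7
  Position 11 ')': depth becomes 6
  Position 12 ')': depth becomes 5
  Position 13 '(': depth becomes 6
  Position 14 ')': depth becomes 5
  Position 15 ')': depth becomes 4
  Position 16 ')': depth becomes 3
  Position 17 ')': depth becomes 2
  Position 18 ')': depth becomes 1
  Position 19 ')': depth becomes 0
Maximum depth reached: 7

7


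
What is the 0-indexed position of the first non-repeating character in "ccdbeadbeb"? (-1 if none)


Input: ccdbeadbeb
Character frequencies:
  'a': 1
  'b': 3
  'c': 2
  'd': 2
  'e': 2
Scanning left to right for freq == 1:
  Position 0 ('c'): freq=2, skip
  Position 1 ('c'): freq=2, skip
  Position 2 ('d'): freq=2, skip
  Position 3 ('b'): freq=3, skip
  Position 4 ('e'): freq=2, skip
  Position 5 ('a'): unique! => answer = 5

5


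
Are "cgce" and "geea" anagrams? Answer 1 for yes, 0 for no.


Strings: "cgce", "geea"
Sorted first:  cceg
Sorted second: aeeg
Differ at position 0: 'c' vs 'a' => not anagrams

0


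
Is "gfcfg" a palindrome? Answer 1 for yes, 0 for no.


Input: gfcfg
Reversed: gfcfg
  Compare pos 0 ('g') with pos 4 ('g'): match
  Compare pos 1 ('f') with pos 3 ('f'): match
Result: palindrome

1


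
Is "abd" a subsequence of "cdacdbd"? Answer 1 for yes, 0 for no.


Check if "abd" is a subsequence of "cdacdbd"
Greedy scan:
  Position 0 ('c'): no match needed
  Position 1 ('d'): no match needed
  Position 2 ('a'): matches sub[0] = 'a'
  Position 3 ('c'): no match needed
  Position 4 ('d'): no match needed
  Position 5 ('b'): matches sub[1] = 'b'
  Position 6 ('d'): matches sub[2] = 'd'
All 3 characters matched => is a subsequence

1


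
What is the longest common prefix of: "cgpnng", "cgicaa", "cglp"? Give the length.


Words: cgpnng, cgicaa, cglp
  Position 0: all 'c' => match
  Position 1: all 'g' => match
  Position 2: ('p', 'i', 'l') => mismatch, stop
LCP = "cg" (length 2)

2


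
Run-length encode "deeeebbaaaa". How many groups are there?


Input: deeeebbaaaa
Scanning for consecutive runs:
  Group 1: 'd' x 1 (positions 0-0)
  Group 2: 'e' x 4 (positions 1-4)
  Group 3: 'b' x 2 (positions 5-6)
  Group 4: 'a' x 4 (positions 7-10)
Total groups: 4

4


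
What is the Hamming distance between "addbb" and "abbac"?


Comparing "addbb" and "abbac" position by position:
  Position 0: 'a' vs 'a' => same
  Position 1: 'd' vs 'b' => differ
  Position 2: 'd' vs 'b' => differ
  Position 3: 'b' vs 'a' => differ
  Position 4: 'b' vs 'c' => differ
Total differences (Hamming distance): 4

4


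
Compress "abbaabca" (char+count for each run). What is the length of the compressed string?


Input: abbaabca
Runs:
  'a' x 1 => "a1"
  'b' x 2 => "b2"
  'a' x 2 => "a2"
  'b' x 1 => "b1"
  'c' x 1 => "c1"
  'a' x 1 => "a1"
Compressed: "a1b2a2b1c1a1"
Compressed length: 12

12


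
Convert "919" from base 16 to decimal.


Input: "919" in base 16
Positional expansion:
  Digit '9' (value 9) x 16^2 = 2304
  Digit '1' (value 1) x 16^1 = 16
  Digit '9' (value 9) x 16^0 = 9
Sum = 2329

2329


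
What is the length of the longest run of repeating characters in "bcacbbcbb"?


Input: "bcacbbcbb"
Scanning for longest run:
  Position 1 ('c'): new char, reset run to 1
  Position 2 ('a'): new char, reset run to 1
  Position 3 ('c'): new char, reset run to 1
  Position 4 ('b'): new char, reset run to 1
  Position 5 ('b'): continues run of 'b', length=2
  Position 6 ('c'): new char, reset run to 1
  Position 7 ('b'): new char, reset run to 1
  Position 8 ('b'): continues run of 'b', length=2
Longest run: 'b' with length 2

2


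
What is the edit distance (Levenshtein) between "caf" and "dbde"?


Computing edit distance: "caf" -> "dbde"
DP table:
           d    b    d    e
      0    1    2    3    4
  c   1    1    2    3    4
  a   2    2    2    3    4
  f   3    3    3    3    4
Edit distance = dp[3][4] = 4

4


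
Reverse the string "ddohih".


Input: ddohih
Reading characters right to left:
  Position 5: 'h'
  Position 4: 'i'
  Position 3: 'h'
  Position 2: 'o'
  Position 1: 'd'
  Position 0: 'd'
Reversed: hihodd

hihodd


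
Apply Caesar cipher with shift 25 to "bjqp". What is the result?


Caesar cipher: shift "bjqp" by 25
  'b' (pos 1) + 25 = pos 0 = 'a'
  'j' (pos 9) + 25 = pos 8 = 'i'
  'q' (pos 16) + 25 = pos 15 = 'p'
  'p' (pos 15) + 25 = pos 14 = 'o'
Result: aipo

aipo


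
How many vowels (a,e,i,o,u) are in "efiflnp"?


Input: efiflnp
Checking each character:
  'e' at position 0: vowel (running total: 1)
  'f' at position 1: consonant
  'i' at position 2: vowel (running total: 2)
  'f' at position 3: consonant
  'l' at position 4: consonant
  'n' at position 5: consonant
  'p' at position 6: consonant
Total vowels: 2

2


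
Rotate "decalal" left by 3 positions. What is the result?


Input: "decalal", rotate left by 3
First 3 characters: "dec"
Remaining characters: "alal"
Concatenate remaining + first: "alal" + "dec" = "alaldec"

alaldec


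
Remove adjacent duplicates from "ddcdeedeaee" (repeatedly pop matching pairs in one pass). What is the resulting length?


Input: ddcdeedeaee
Stack-based adjacent duplicate removal:
  Read 'd': push. Stack: d
  Read 'd': matches stack top 'd' => pop. Stack: (empty)
  Read 'c': push. Stack: c
  Read 'd': push. Stack: cd
  Read 'e': push. Stack: cde
  Read 'e': matches stack top 'e' => pop. Stack: cd
  Read 'd': matches stack top 'd' => pop. Stack: c
  Read 'e': push. Stack: ce
  Read 'a': push. Stack: cea
  Read 'e': push. Stack: ceae
  Read 'e': matches stack top 'e' => pop. Stack: cea
Final stack: "cea" (length 3)

3


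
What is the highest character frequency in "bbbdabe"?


Input: bbbdabe
Character counts:
  'a': 1
  'b': 4
  'd': 1
  'e': 1
Maximum frequency: 4

4


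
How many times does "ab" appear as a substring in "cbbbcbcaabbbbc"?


Searching for "ab" in "cbbbcbcaabbbbc"
Scanning each position:
  Position 0: "cb" => no
  Position 1: "bb" => no
  Position 2: "bb" => no
  Position 3: "bc" => no
  Position 4: "cb" => no
  Position 5: "bc" => no
  Position 6: "ca" => no
  Position 7: "aa" => no
  Position 8: "ab" => MATCH
  Position 9: "bb" => no
  Position 10: "bb" => no
  Position 11: "bb" => no
  Position 12: "bc" => no
Total occurrences: 1

1


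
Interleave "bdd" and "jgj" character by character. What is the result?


Interleaving "bdd" and "jgj":
  Position 0: 'b' from first, 'j' from second => "bj"
  Position 1: 'd' from first, 'g' from second => "dg"
  Position 2: 'd' from first, 'j' from second => "dj"
Result: bjdgdj

bjdgdj


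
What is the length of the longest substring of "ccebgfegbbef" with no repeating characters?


Input: "ccebgfegbbef"
Sliding window (track last position of each char):
  Position 0 ('c'): window [0,0] length 1 -- new best
  Position 1 ('c'): repeat (last at 0), move window start to 1
  Position 1 ('c'): window [1,1] length 1
  Position 2 ('e'): window [1,2] length 2 -- new best
  Position 3 ('b'): window [1,3] length 3 -- new best
  Position 4 ('g'): window [1,4] length 4 -- new best
  Position 5 ('f'): window [1,5] length 5 -- new best
  Position 6 ('e'): repeat (last at 2), move window start to 3
  Position 6 ('e'): window [3,6] length 4
  Position 7 ('g'): repeat (last at 4), move window start to 5
  Position 7 ('g'): window [5,7] length 3
  Position 8 ('b'): window [5,8] length 4
  Position 9 ('b'): repeat (last at 8), move window start to 9
  Position 9 ('b'): window [9,9] length 1
  Position 10 ('e'): window [9,10] length 2
  Position 11 ('f'): window [9,11] length 3
Longest substring with no repeats: "cebgf" with length 5

5


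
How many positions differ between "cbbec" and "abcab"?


Comparing "cbbec" and "abcab" position by position:
  Position 0: 'c' vs 'a' => DIFFER
  Position 1: 'b' vs 'b' => same
  Position 2: 'b' vs 'c' => DIFFER
  Position 3: 'e' vs 'a' => DIFFER
  Position 4: 'c' vs 'b' => DIFFER
Positions that differ: 4

4


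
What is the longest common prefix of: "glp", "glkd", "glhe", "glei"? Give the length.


Words: glp, glkd, glhe, glei
  Position 0: all 'g' => match
  Position 1: all 'l' => match
  Position 2: ('p', 'k', 'h', 'e') => mismatch, stop
LCP = "gl" (length 2)

2


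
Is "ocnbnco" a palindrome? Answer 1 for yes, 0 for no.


Input: ocnbnco
Reversed: ocnbnco
  Compare pos 0 ('o') with pos 6 ('o'): match
  Compare pos 1 ('c') with pos 5 ('c'): match
  Compare pos 2 ('n') with pos 4 ('n'): match
Result: palindrome

1


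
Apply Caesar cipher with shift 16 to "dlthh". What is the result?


Caesar cipher: shift "dlthh" by 16
  'd' (pos 3) + 16 = pos 19 = 't'
  'l' (pos 11) + 16 = pos 1 = 'b'
  't' (pos 19) + 16 = pos 9 = 'j'
  'h' (pos 7) + 16 = pos 23 = 'x'
  'h' (pos 7) + 16 = pos 23 = 'x'
Result: tbjxx

tbjxx


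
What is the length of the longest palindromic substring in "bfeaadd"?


Input: "bfeaadd"
Checking substrings for palindromes:
  [3:5] "aa" (len 2) => palindrome
  [5:7] "dd" (len 2) => palindrome
Longest palindromic substring: "aa" with length 2

2


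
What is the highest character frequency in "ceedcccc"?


Input: ceedcccc
Character counts:
  'c': 5
  'd': 1
  'e': 2
Maximum frequency: 5

5


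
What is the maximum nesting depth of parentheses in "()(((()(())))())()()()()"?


Input: "()(((()(())))())()()()()"
Tracking depth:
  Position 0 '(': depth becomes 1
  Position 1 ')': depth becomes 0
  Position 2 '(': depth becomes 1
  Position 3 '(': depth becomes 2
  Position 4 '(': depth becomes 3
  Position 5 '(': depth becomes 4
  Position 6 ')': depth becomes 3
  Position 7 '(': depth becomes 4
  Position 8 '(': depth becomes 5
  Position 9 ')': depth becomes 4
  Position 10 ')': depth becomes 3
  Position 11 ')': depth becomes 2
  Position 12 ')': depth becomes 1
  Position 13 '(': depth becomes 2
  Position 14 ')': depth becomes 1
  Position 15 ')': depth becomes 0
  Position 16 '(': depth becomes 1
  Position 17 ')': depth becomes 0
  Position 18 '(': depth becomes 1
  Position 19 ')': depth becomes 0
  Position 20 '(': depth becomes 1
  Position 21 ')': depth becomes 0
  Position 22 '(': depth becomes 1
  Position 23 ')': depth becomes 0
Maximum depth reached: 5

5


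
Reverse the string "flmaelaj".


Input: flmaelaj
Reading characters right to left:
  Position 7: 'j'
  Position 6: 'a'
  Position 5: 'l'
  Position 4: 'e'
  Position 3: 'a'
  Position 2: 'm'
  Position 1: 'l'
  Position 0: 'f'
Reversed: jaleamlf

jaleamlf


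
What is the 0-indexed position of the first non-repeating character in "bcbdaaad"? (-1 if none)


Input: bcbdaaad
Character frequencies:
  'a': 3
  'b': 2
  'c': 1
  'd': 2
Scanning left to right for freq == 1:
  Position 0 ('b'): freq=2, skip
  Position 1 ('c'): unique! => answer = 1

1


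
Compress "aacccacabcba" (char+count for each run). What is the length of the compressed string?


Input: aacccacabcba
Runs:
  'a' x 2 => "a2"
  'c' x 3 => "c3"
  'a' x 1 => "a1"
  'c' x 1 => "c1"
  'a' x 1 => "a1"
  'b' x 1 => "b1"
  'c' x 1 => "c1"
  'b' x 1 => "b1"
  'a' x 1 => "a1"
Compressed: "a2c3a1c1a1b1c1b1a1"
Compressed length: 18

18


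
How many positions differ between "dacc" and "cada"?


Comparing "dacc" and "cada" position by position:
  Position 0: 'd' vs 'c' => DIFFER
  Position 1: 'a' vs 'a' => same
  Position 2: 'c' vs 'd' => DIFFER
  Position 3: 'c' vs 'a' => DIFFER
Positions that differ: 3

3


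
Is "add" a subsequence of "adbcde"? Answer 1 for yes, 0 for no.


Check if "add" is a subsequence of "adbcde"
Greedy scan:
  Position 0 ('a'): matches sub[0] = 'a'
  Position 1 ('d'): matches sub[1] = 'd'
  Position 2 ('b'): no match needed
  Position 3 ('c'): no match needed
  Position 4 ('d'): matches sub[2] = 'd'
  Position 5 ('e'): no match needed
All 3 characters matched => is a subsequence

1


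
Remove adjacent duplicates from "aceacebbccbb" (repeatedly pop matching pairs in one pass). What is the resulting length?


Input: aceacebbccbb
Stack-based adjacent duplicate removal:
  Read 'a': push. Stack: a
  Read 'c': push. Stack: ac
  Read 'e': push. Stack: ace
  Read 'a': push. Stack: acea
  Read 'c': push. Stack: aceac
  Read 'e': push. Stack: aceace
  Read 'b': push. Stack: aceaceb
  Read 'b': matches stack top 'b' => pop. Stack: aceace
  Read 'c': push. Stack: aceacec
  Read 'c': matches stack top 'c' => pop. Stack: aceace
  Read 'b': push. Stack: aceaceb
  Read 'b': matches stack top 'b' => pop. Stack: aceace
Final stack: "aceace" (length 6)

6


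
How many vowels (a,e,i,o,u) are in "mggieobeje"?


Input: mggieobeje
Checking each character:
  'm' at position 0: consonant
  'g' at position 1: consonant
  'g' at position 2: consonant
  'i' at position 3: vowel (running total: 1)
  'e' at position 4: vowel (running total: 2)
  'o' at position 5: vowel (running total: 3)
  'b' at position 6: consonant
  'e' at position 7: vowel (running total: 4)
  'j' at position 8: consonant
  'e' at position 9: vowel (running total: 5)
Total vowels: 5

5


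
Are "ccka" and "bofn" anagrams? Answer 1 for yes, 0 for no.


Strings: "ccka", "bofn"
Sorted first:  acck
Sorted second: bfno
Differ at position 0: 'a' vs 'b' => not anagrams

0


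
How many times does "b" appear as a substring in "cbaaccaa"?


Searching for "b" in "cbaaccaa"
Scanning each position:
  Position 0: "c" => no
  Position 1: "b" => MATCH
  Position 2: "a" => no
  Position 3: "a" => no
  Position 4: "c" => no
  Position 5: "c" => no
  Position 6: "a" => no
  Position 7: "a" => no
Total occurrences: 1

1


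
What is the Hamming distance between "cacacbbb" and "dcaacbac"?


Comparing "cacacbbb" and "dcaacbac" position by position:
  Position 0: 'c' vs 'd' => differ
  Position 1: 'a' vs 'c' => differ
  Position 2: 'c' vs 'a' => differ
  Position 3: 'a' vs 'a' => same
  Position 4: 'c' vs 'c' => same
  Position 5: 'b' vs 'b' => same
  Position 6: 'b' vs 'a' => differ
  Position 7: 'b' vs 'c' => differ
Total differences (Hamming distance): 5

5


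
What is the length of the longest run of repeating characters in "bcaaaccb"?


Input: "bcaaaccb"
Scanning for longest run:
  Position 1 ('c'): new char, reset run to 1
  Position 2 ('a'): new char, reset run to 1
  Position 3 ('a'): continues run of 'a', length=2
  Position 4 ('a'): continues run of 'a', length=3
  Position 5 ('c'): new char, reset run to 1
  Position 6 ('c'): continues run of 'c', length=2
  Position 7 ('b'): new char, reset run to 1
Longest run: 'a' with length 3

3


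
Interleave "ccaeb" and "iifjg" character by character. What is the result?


Interleaving "ccaeb" and "iifjg":
  Position 0: 'c' from first, 'i' from second => "ci"
  Position 1: 'c' from first, 'i' from second => "ci"
  Position 2: 'a' from first, 'f' from second => "af"
  Position 3: 'e' from first, 'j' from second => "ej"
  Position 4: 'b' from first, 'g' from second => "bg"
Result: ciciafejbg

ciciafejbg


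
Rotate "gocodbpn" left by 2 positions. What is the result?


Input: "gocodbpn", rotate left by 2
First 2 characters: "go"
Remaining characters: "codbpn"
Concatenate remaining + first: "codbpn" + "go" = "codbpngo"

codbpngo


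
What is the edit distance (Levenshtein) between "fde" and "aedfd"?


Computing edit distance: "fde" -> "aedfd"
DP table:
           a    e    d    f    d
      0    1    2    3    4    5
  f   1    1    2    3    3    4
  d   2    2    2    2    3    3
  e   3    3    2    3    3    4
Edit distance = dp[3][5] = 4

4


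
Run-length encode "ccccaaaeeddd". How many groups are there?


Input: ccccaaaeeddd
Scanning for consecutive runs:
  Group 1: 'c' x 4 (positions 0-3)
  Group 2: 'a' x 3 (positions 4-6)
  Group 3: 'e' x 2 (positions 7-8)
  Group 4: 'd' x 3 (positions 9-11)
Total groups: 4

4


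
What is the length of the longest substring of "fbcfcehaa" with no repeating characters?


Input: "fbcfcehaa"
Sliding window (track last position of each char):
  Position 0 ('f'): window [0,0] length 1 -- new best
  Position 1 ('b'): window [0,1] length 2 -- new best
  Position 2 ('c'): window [0,2] length 3 -- new best
  Position 3 ('f'): repeat (last at 0), move window start to 1
  Position 3 ('f'): window [1,3] length 3
  Position 4 ('c'): repeat (last at 2), move window start to 3
  Position 4 ('c'): window [3,4] length 2
  Position 5 ('e'): window [3,5] length 3
  Position 6 ('h'): window [3,6] length 4 -- new best
  Position 7 ('a'): window [3,7] length 5 -- new best
  Position 8 ('a'): repeat (last at 7), move window start to 8
  Position 8 ('a'): window [8,8] length 1
Longest substring with no repeats: "fceha" with length 5

5


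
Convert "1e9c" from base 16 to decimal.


Input: "1e9c" in base 16
Positional expansion:
  Digit '1' (value 1) x 16^3 = 4096
  Digit 'e' (value 14) x 16^2 = 3584
  Digit '9' (value 9) x 16^1 = 144
  Digit 'c' (value 12) x 16^0 = 12
Sum = 7836

7836


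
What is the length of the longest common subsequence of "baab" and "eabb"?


LCS of "baab" and "eabb"
DP table:
           e    a    b    b
      0    0    0    0    0
  b   0    0    0    1    1
  a   0    0    1    1    1
  a   0    0    1    1    1
  b   0    0    1    2    2
LCS length = dp[4][4] = 2

2


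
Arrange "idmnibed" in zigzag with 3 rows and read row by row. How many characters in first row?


Zigzag "idmnibed" into 3 rows:
Placing characters:
  'i' => row 0
  'd' => row 1
  'm' => row 2
  'n' => row 1
  'i' => row 0
  'b' => row 1
  'e' => row 2
  'd' => row 1
Rows:
  Row 0: "ii"
  Row 1: "dnbd"
  Row 2: "me"
First row length: 2

2


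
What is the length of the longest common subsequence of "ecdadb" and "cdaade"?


LCS of "ecdadb" and "cdaade"
DP table:
           c    d    a    a    d    e
      0    0    0    0    0    0    0
  e   0    0    0    0    0    0    1
  c   0    1    1    1    1    1    1
  d   0    1    2    2    2    2    2
  a   0    1    2    3    3    3    3
  d   0    1    2    3    3    4    4
  b   0    1    2    3    3    4    4
LCS length = dp[6][6] = 4

4


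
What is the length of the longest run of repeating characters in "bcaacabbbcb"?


Input: "bcaacabbbcb"
Scanning for longest run:
  Position 1 ('c'): new char, reset run to 1
  Position 2 ('a'): new char, reset run to 1
  Position 3 ('a'): continues run of 'a', length=2
  Position 4 ('c'): new char, reset run to 1
  Position 5 ('a'): new char, reset run to 1
  Position 6 ('b'): new char, reset run to 1
  Position 7 ('b'): continues run of 'b', length=2
  Position 8 ('b'): continues run of 'b', length=3
  Position 9 ('c'): new char, reset run to 1
  Position 10 ('b'): new char, reset run to 1
Longest run: 'b' with length 3

3


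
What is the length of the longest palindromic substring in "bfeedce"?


Input: "bfeedce"
Checking substrings for palindromes:
  [2:4] "ee" (len 2) => palindrome
Longest palindromic substring: "ee" with length 2

2


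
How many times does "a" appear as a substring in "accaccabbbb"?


Searching for "a" in "accaccabbbb"
Scanning each position:
  Position 0: "a" => MATCH
  Position 1: "c" => no
  Position 2: "c" => no
  Position 3: "a" => MATCH
  Position 4: "c" => no
  Position 5: "c" => no
  Position 6: "a" => MATCH
  Position 7: "b" => no
  Position 8: "b" => no
  Position 9: "b" => no
  Position 10: "b" => no
Total occurrences: 3

3


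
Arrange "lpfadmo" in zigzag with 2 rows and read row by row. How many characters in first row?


Zigzag "lpfadmo" into 2 rows:
Placing characters:
  'l' => row 0
  'p' => row 1
  'f' => row 0
  'a' => row 1
  'd' => row 0
  'm' => row 1
  'o' => row 0
Rows:
  Row 0: "lfdo"
  Row 1: "pam"
First row length: 4

4


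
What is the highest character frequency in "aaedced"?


Input: aaedced
Character counts:
  'a': 2
  'c': 1
  'd': 2
  'e': 2
Maximum frequency: 2

2


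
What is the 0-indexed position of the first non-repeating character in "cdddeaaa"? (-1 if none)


Input: cdddeaaa
Character frequencies:
  'a': 3
  'c': 1
  'd': 3
  'e': 1
Scanning left to right for freq == 1:
  Position 0 ('c'): unique! => answer = 0

0


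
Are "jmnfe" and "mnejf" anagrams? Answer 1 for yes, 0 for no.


Strings: "jmnfe", "mnejf"
Sorted first:  efjmn
Sorted second: efjmn
Sorted forms match => anagrams

1


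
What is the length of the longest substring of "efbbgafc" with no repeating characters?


Input: "efbbgafc"
Sliding window (track last position of each char):
  Position 0 ('e'): window [0,0] length 1 -- new best
  Position 1 ('f'): window [0,1] length 2 -- new best
  Position 2 ('b'): window [0,2] length 3 -- new best
  Position 3 ('b'): repeat (last at 2), move window start to 3
  Position 3 ('b'): window [3,3] length 1
  Position 4 ('g'): window [3,4] length 2
  Position 5 ('a'): window [3,5] length 3
  Position 6 ('f'): window [3,6] length 4 -- new best
  Position 7 ('c'): window [3,7] length 5 -- new best
Longest substring with no repeats: "bgafc" with length 5

5


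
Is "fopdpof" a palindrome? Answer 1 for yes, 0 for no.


Input: fopdpof
Reversed: fopdpof
  Compare pos 0 ('f') with pos 6 ('f'): match
  Compare pos 1 ('o') with pos 5 ('o'): match
  Compare pos 2 ('p') with pos 4 ('p'): match
Result: palindrome

1


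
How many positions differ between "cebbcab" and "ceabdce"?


Comparing "cebbcab" and "ceabdce" position by position:
  Position 0: 'c' vs 'c' => same
  Position 1: 'e' vs 'e' => same
  Position 2: 'b' vs 'a' => DIFFER
  Position 3: 'b' vs 'b' => same
  Position 4: 'c' vs 'd' => DIFFER
  Position 5: 'a' vs 'c' => DIFFER
  Position 6: 'b' vs 'e' => DIFFER
Positions that differ: 4

4


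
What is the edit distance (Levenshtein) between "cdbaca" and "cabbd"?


Computing edit distance: "cdbaca" -> "cabbd"
DP table:
           c    a    b    b    d
      0    1    2    3    4    5
  c   1    0    1    2    3    4
  d   2    1    1    2    3    3
  b   3    2    2    1    2    3
  a   4    3    2    2    2    3
  c   5    4    3    3    3    3
  a   6    5    4    4    4    4
Edit distance = dp[6][5] = 4

4


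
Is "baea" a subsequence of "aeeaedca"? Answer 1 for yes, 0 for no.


Check if "baea" is a subsequence of "aeeaedca"
Greedy scan:
  Position 0 ('a'): no match needed
  Position 1 ('e'): no match needed
  Position 2 ('e'): no match needed
  Position 3 ('a'): no match needed
  Position 4 ('e'): no match needed
  Position 5 ('d'): no match needed
  Position 6 ('c'): no match needed
  Position 7 ('a'): no match needed
Only matched 0/4 characters => not a subsequence

0


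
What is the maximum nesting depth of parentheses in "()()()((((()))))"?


Input: "()()()((((()))))"
Tracking depth:
  Position 0 '(': depth becomes 1
  Position 1 ')': depth becomes 0
  Position 2 '(': depth becomes 1
  Position 3 ')': depth becomes 0
  Position 4 '(': depth becomes 1
  Position 5 ')': depth becomes 0
  Position 6 '(': depth becomes 1
  Position 7 '(': depth becomes 2
  Position 8 '(': depth becomes 3
  Position 9 '(': depth becomes 4
  Position 10 '(': depth becomes 5
  Position 11 ')': depth becomes 4
  Position 12 ')': depth becomes 3
  Position 13 ')': depth becomes 2
  Position 14 ')': depth becomes 1
  Position 15 ')': depth becomes 0
Maximum depth reached: 5

5


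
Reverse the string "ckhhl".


Input: ckhhl
Reading characters right to left:
  Position 4: 'l'
  Position 3: 'h'
  Position 2: 'h'
  Position 1: 'k'
  Position 0: 'c'
Reversed: lhhkc

lhhkc


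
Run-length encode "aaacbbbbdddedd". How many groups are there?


Input: aaacbbbbdddedd
Scanning for consecutive runs:
  Group 1: 'a' x 3 (positions 0-2)
  Group 2: 'c' x 1 (positions 3-3)
  Group 3: 'b' x 4 (positions 4-7)
  Group 4: 'd' x 3 (positions 8-10)
  Group 5: 'e' x 1 (positions 11-11)
  Group 6: 'd' x 2 (positions 12-13)
Total groups: 6

6


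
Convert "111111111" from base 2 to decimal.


Input: "111111111" in base 2
Positional expansion:
  Digit '1' (value 1) x 2^8 = 256
  Digit '1' (value 1) x 2^7 = 128
  Digit '1' (value 1) x 2^6 = 64
  Digit '1' (value 1) x 2^5 = 32
  Digit '1' (value 1) x 2^4 = 16
  Digit '1' (value 1) x 2^3 = 8
  Digit '1' (value 1) x 2^2 = 4
  Digit '1' (value 1) x 2^1 = 2
  Digit '1' (value 1) x 2^0 = 1
Sum = 511

511


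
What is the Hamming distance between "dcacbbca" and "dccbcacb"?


Comparing "dcacbbca" and "dccbcacb" position by position:
  Position 0: 'd' vs 'd' => same
  Position 1: 'c' vs 'c' => same
  Position 2: 'a' vs 'c' => differ
  Position 3: 'c' vs 'b' => differ
  Position 4: 'b' vs 'c' => differ
  Position 5: 'b' vs 'a' => differ
  Position 6: 'c' vs 'c' => same
  Position 7: 'a' vs 'b' => differ
Total differences (Hamming distance): 5

5


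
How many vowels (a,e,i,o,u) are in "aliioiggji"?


Input: aliioiggji
Checking each character:
  'a' at position 0: vowel (running total: 1)
  'l' at position 1: consonant
  'i' at position 2: vowel (running total: 2)
  'i' at position 3: vowel (running total: 3)
  'o' at position 4: vowel (running total: 4)
  'i' at position 5: vowel (running total: 5)
  'g' at position 6: consonant
  'g' at position 7: consonant
  'j' at position 8: consonant
  'i' at position 9: vowel (running total: 6)
Total vowels: 6

6


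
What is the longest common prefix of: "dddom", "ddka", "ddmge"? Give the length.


Words: dddom, ddka, ddmge
  Position 0: all 'd' => match
  Position 1: all 'd' => match
  Position 2: ('d', 'k', 'm') => mismatch, stop
LCP = "dd" (length 2)

2


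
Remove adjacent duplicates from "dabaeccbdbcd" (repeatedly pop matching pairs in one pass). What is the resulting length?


Input: dabaeccbdbcd
Stack-based adjacent duplicate removal:
  Read 'd': push. Stack: d
  Read 'a': push. Stack: da
  Read 'b': push. Stack: dab
  Read 'a': push. Stack: daba
  Read 'e': push. Stack: dabae
  Read 'c': push. Stack: dabaec
  Read 'c': matches stack top 'c' => pop. Stack: dabae
  Read 'b': push. Stack: dabaeb
  Read 'd': push. Stack: dabaebd
  Read 'b': push. Stack: dabaebdb
  Read 'c': push. Stack: dabaebdbc
  Read 'd': push. Stack: dabaebdbcd
Final stack: "dabaebdbcd" (length 10)

10


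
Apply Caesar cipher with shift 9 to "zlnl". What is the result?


Caesar cipher: shift "zlnl" by 9
  'z' (pos 25) + 9 = pos 8 = 'i'
  'l' (pos 11) + 9 = pos 20 = 'u'
  'n' (pos 13) + 9 = pos 22 = 'w'
  'l' (pos 11) + 9 = pos 20 = 'u'
Result: iuwu

iuwu


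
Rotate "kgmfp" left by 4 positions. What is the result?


Input: "kgmfp", rotate left by 4
First 4 characters: "kgmf"
Remaining characters: "p"
Concatenate remaining + first: "p" + "kgmf" = "pkgmf"

pkgmf


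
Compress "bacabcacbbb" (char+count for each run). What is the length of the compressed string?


Input: bacabcacbbb
Runs:
  'b' x 1 => "b1"
  'a' x 1 => "a1"
  'c' x 1 => "c1"
  'a' x 1 => "a1"
  'b' x 1 => "b1"
  'c' x 1 => "c1"
  'a' x 1 => "a1"
  'c' x 1 => "c1"
  'b' x 3 => "b3"
Compressed: "b1a1c1a1b1c1a1c1b3"
Compressed length: 18

18


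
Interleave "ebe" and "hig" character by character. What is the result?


Interleaving "ebe" and "hig":
  Position 0: 'e' from first, 'h' from second => "eh"
  Position 1: 'b' from first, 'i' from second => "bi"
  Position 2: 'e' from first, 'g' from second => "eg"
Result: ehbieg

ehbieg


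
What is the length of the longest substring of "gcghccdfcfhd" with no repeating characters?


Input: "gcghccdfcfhd"
Sliding window (track last position of each char):
  Position 0 ('g'): window [0,0] length 1 -- new best
  Position 1 ('c'): window [0,1] length 2 -- new best
  Position 2 ('g'): repeat (last at 0), move window start to 1
  Position 2 ('g'): window [1,2] length 2
  Position 3 ('h'): window [1,3] length 3 -- new best
  Position 4 ('c'): repeat (last at 1), move window start to 2
  Position 4 ('c'): window [2,4] length 3
  Position 5 ('c'): repeat (last at 4), move window start to 5
  Position 5 ('c'): window [5,5] length 1
  Position 6 ('d'): window [5,6] length 2
  Position 7 ('f'): window [5,7] length 3
  Position 8 ('c'): repeat (last at 5), move window start to 6
  Position 8 ('c'): window [6,8] length 3
  Position 9 ('f'): repeat (last at 7), move window start to 8
  Position 9 ('f'): window [8,9] length 2
  Position 10 ('h'): window [8,10] length 3
  Position 11 ('d'): window [8,11] length 4 -- new best
Longest substring with no repeats: "cfhd" with length 4

4


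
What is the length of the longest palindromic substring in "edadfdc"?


Input: "edadfdc"
Checking substrings for palindromes:
  [1:4] "dad" (len 3) => palindrome
  [3:6] "dfd" (len 3) => palindrome
Longest palindromic substring: "dad" with length 3

3


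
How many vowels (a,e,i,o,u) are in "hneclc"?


Input: hneclc
Checking each character:
  'h' at position 0: consonant
  'n' at position 1: consonant
  'e' at position 2: vowel (running total: 1)
  'c' at position 3: consonant
  'l' at position 4: consonant
  'c' at position 5: consonant
Total vowels: 1

1


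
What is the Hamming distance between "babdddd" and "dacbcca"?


Comparing "babdddd" and "dacbcca" position by position:
  Position 0: 'b' vs 'd' => differ
  Position 1: 'a' vs 'a' => same
  Position 2: 'b' vs 'c' => differ
  Position 3: 'd' vs 'b' => differ
  Position 4: 'd' vs 'c' => differ
  Position 5: 'd' vs 'c' => differ
  Position 6: 'd' vs 'a' => differ
Total differences (Hamming distance): 6

6


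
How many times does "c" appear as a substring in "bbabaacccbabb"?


Searching for "c" in "bbabaacccbabb"
Scanning each position:
  Position 0: "b" => no
  Position 1: "b" => no
  Position 2: "a" => no
  Position 3: "b" => no
  Position 4: "a" => no
  Position 5: "a" => no
  Position 6: "c" => MATCH
  Position 7: "c" => MATCH
  Position 8: "c" => MATCH
  Position 9: "b" => no
  Position 10: "a" => no
  Position 11: "b" => no
  Position 12: "b" => no
Total occurrences: 3

3


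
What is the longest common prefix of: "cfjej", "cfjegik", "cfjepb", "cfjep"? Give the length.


Words: cfjej, cfjegik, cfjepb, cfjep
  Position 0: all 'c' => match
  Position 1: all 'f' => match
  Position 2: all 'j' => match
  Position 3: all 'e' => match
  Position 4: ('j', 'g', 'p', 'p') => mismatch, stop
LCP = "cfje" (length 4)

4


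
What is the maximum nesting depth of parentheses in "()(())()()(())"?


Input: "()(())()()(())"
Tracking depth:
  Position 0 '(': depth becomes 1
  Position 1 ')': depth becomes 0
  Position 2 '(': depth becomes 1
  Position 3 '(': depth becomes 2
  Position 4 ')': depth becomes 1
  Position 5 ')': depth becomes 0
  Position 6 '(': depth becomes 1
  Position 7 ')': depth becomes 0
  Position 8 '(': depth becomes 1
  Position 9 ')': depth becomes 0
  Position 10 '(': depth becomes 1
  Position 11 '(': depth becomes 2
  Position 12 ')': depth becomes 1
  Position 13 ')': depth becomes 0
Maximum depth reached: 2

2


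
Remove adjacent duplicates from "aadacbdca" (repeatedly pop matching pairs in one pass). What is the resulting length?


Input: aadacbdca
Stack-based adjacent duplicate removal:
  Read 'a': push. Stack: a
  Read 'a': matches stack top 'a' => pop. Stack: (empty)
  Read 'd': push. Stack: d
  Read 'a': push. Stack: da
  Read 'c': push. Stack: dac
  Read 'b': push. Stack: dacb
  Read 'd': push. Stack: dacbd
  Read 'c': push. Stack: dacbdc
  Read 'a': push. Stack: dacbdca
Final stack: "dacbdca" (length 7)

7


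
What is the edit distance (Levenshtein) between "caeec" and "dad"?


Computing edit distance: "caeec" -> "dad"
DP table:
           d    a    d
      0    1    2    3
  c   1    1    2    3
  a   2    2    1    2
  e   3    3    2    2
  e   4    4    3    3
  c   5    5    4    4
Edit distance = dp[5][3] = 4

4


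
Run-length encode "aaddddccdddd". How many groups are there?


Input: aaddddccdddd
Scanning for consecutive runs:
  Group 1: 'a' x 2 (positions 0-1)
  Group 2: 'd' x 4 (positions 2-5)
  Group 3: 'c' x 2 (positions 6-7)
  Group 4: 'd' x 4 (positions 8-11)
Total groups: 4

4


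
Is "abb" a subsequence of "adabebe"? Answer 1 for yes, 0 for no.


Check if "abb" is a subsequence of "adabebe"
Greedy scan:
  Position 0 ('a'): matches sub[0] = 'a'
  Position 1 ('d'): no match needed
  Position 2 ('a'): no match needed
  Position 3 ('b'): matches sub[1] = 'b'
  Position 4 ('e'): no match needed
  Position 5 ('b'): matches sub[2] = 'b'
  Position 6 ('e'): no match needed
All 3 characters matched => is a subsequence

1


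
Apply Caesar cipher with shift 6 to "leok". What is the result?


Caesar cipher: shift "leok" by 6
  'l' (pos 11) + 6 = pos 17 = 'r'
  'e' (pos 4) + 6 = pos 10 = 'k'
  'o' (pos 14) + 6 = pos 20 = 'u'
  'k' (pos 10) + 6 = pos 16 = 'q'
Result: rkuq

rkuq


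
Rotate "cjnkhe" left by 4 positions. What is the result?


Input: "cjnkhe", rotate left by 4
First 4 characters: "cjnk"
Remaining characters: "he"
Concatenate remaining + first: "he" + "cjnk" = "hecjnk"

hecjnk


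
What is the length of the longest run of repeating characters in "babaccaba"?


Input: "babaccaba"
Scanning for longest run:
  Position 1 ('a'): new char, reset run to 1
  Position 2 ('b'): new char, reset run to 1
  Position 3 ('a'): new char, reset run to 1
  Position 4 ('c'): new char, reset run to 1
  Position 5 ('c'): continues run of 'c', length=2
  Position 6 ('a'): new char, reset run to 1
  Position 7 ('b'): new char, reset run to 1
  Position 8 ('a'): new char, reset run to 1
Longest run: 'c' with length 2

2


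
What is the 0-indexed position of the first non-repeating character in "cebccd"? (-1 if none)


Input: cebccd
Character frequencies:
  'b': 1
  'c': 3
  'd': 1
  'e': 1
Scanning left to right for freq == 1:
  Position 0 ('c'): freq=3, skip
  Position 1 ('e'): unique! => answer = 1

1


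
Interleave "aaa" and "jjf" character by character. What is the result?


Interleaving "aaa" and "jjf":
  Position 0: 'a' from first, 'j' from second => "aj"
  Position 1: 'a' from first, 'j' from second => "aj"
  Position 2: 'a' from first, 'f' from second => "af"
Result: ajajaf

ajajaf


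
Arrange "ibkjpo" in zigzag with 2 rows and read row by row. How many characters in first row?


Zigzag "ibkjpo" into 2 rows:
Placing characters:
  'i' => row 0
  'b' => row 1
  'k' => row 0
  'j' => row 1
  'p' => row 0
  'o' => row 1
Rows:
  Row 0: "ikp"
  Row 1: "bjo"
First row length: 3

3


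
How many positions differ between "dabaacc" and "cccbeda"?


Comparing "dabaacc" and "cccbeda" position by position:
  Position 0: 'd' vs 'c' => DIFFER
  Position 1: 'a' vs 'c' => DIFFER
  Position 2: 'b' vs 'c' => DIFFER
  Position 3: 'a' vs 'b' => DIFFER
  Position 4: 'a' vs 'e' => DIFFER
  Position 5: 'c' vs 'd' => DIFFER
  Position 6: 'c' vs 'a' => DIFFER
Positions that differ: 7

7


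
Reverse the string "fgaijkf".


Input: fgaijkf
Reading characters right to left:
  Position 6: 'f'
  Position 5: 'k'
  Position 4: 'j'
  Position 3: 'i'
  Position 2: 'a'
  Position 1: 'g'
  Position 0: 'f'
Reversed: fkjiagf

fkjiagf


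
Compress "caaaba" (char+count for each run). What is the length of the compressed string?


Input: caaaba
Runs:
  'c' x 1 => "c1"
  'a' x 3 => "a3"
  'b' x 1 => "b1"
  'a' x 1 => "a1"
Compressed: "c1a3b1a1"
Compressed length: 8

8


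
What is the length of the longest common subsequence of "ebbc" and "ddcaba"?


LCS of "ebbc" and "ddcaba"
DP table:
           d    d    c    a    b    a
      0    0    0    0    0    0    0
  e   0    0    0    0    0    0    0
  b   0    0    0    0    0    1    1
  b   0    0    0    0    0    1    1
  c   0    0    0    1    1    1    1
LCS length = dp[4][6] = 1

1


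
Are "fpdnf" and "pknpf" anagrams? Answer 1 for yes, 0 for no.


Strings: "fpdnf", "pknpf"
Sorted first:  dffnp
Sorted second: fknpp
Differ at position 0: 'd' vs 'f' => not anagrams

0


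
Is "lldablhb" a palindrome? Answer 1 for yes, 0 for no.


Input: lldablhb
Reversed: bhlbadll
  Compare pos 0 ('l') with pos 7 ('b'): MISMATCH
  Compare pos 1 ('l') with pos 6 ('h'): MISMATCH
  Compare pos 2 ('d') with pos 5 ('l'): MISMATCH
  Compare pos 3 ('a') with pos 4 ('b'): MISMATCH
Result: not a palindrome

0


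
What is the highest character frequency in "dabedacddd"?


Input: dabedacddd
Character counts:
  'a': 2
  'b': 1
  'c': 1
  'd': 5
  'e': 1
Maximum frequency: 5

5


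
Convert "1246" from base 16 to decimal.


Input: "1246" in base 16
Positional expansion:
  Digit '1' (value 1) x 16^3 = 4096
  Digit '2' (value 2) x 16^2 = 512
  Digit '4' (value 4) x 16^1 = 64
  Digit '6' (value 6) x 16^0 = 6
Sum = 4678

4678


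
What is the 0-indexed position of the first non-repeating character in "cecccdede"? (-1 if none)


Input: cecccdede
Character frequencies:
  'c': 4
  'd': 2
  'e': 3
Scanning left to right for freq == 1:
  Position 0 ('c'): freq=4, skip
  Position 1 ('e'): freq=3, skip
  Position 2 ('c'): freq=4, skip
  Position 3 ('c'): freq=4, skip
  Position 4 ('c'): freq=4, skip
  Position 5 ('d'): freq=2, skip
  Position 6 ('e'): freq=3, skip
  Position 7 ('d'): freq=2, skip
  Position 8 ('e'): freq=3, skip
  No unique character found => answer = -1

-1


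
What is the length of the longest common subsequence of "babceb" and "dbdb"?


LCS of "babceb" and "dbdb"
DP table:
           d    b    d    b
      0    0    0    0    0
  b   0    0    1    1    1
  a   0    0    1    1    1
  b   0    0    1    1    2
  c   0    0    1    1    2
  e   0    0    1    1    2
  b   0    0    1    1    2
LCS length = dp[6][4] = 2

2


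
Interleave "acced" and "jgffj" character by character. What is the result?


Interleaving "acced" and "jgffj":
  Position 0: 'a' from first, 'j' from second => "aj"
  Position 1: 'c' from first, 'g' from second => "cg"
  Position 2: 'c' from first, 'f' from second => "cf"
  Position 3: 'e' from first, 'f' from second => "ef"
  Position 4: 'd' from first, 'j' from second => "dj"
Result: ajcgcfefdj

ajcgcfefdj


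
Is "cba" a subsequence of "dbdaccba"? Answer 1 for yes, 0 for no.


Check if "cba" is a subsequence of "dbdaccba"
Greedy scan:
  Position 0 ('d'): no match needed
  Position 1 ('b'): no match needed
  Position 2 ('d'): no match needed
  Position 3 ('a'): no match needed
  Position 4 ('c'): matches sub[0] = 'c'
  Position 5 ('c'): no match needed
  Position 6 ('b'): matches sub[1] = 'b'
  Position 7 ('a'): matches sub[2] = 'a'
All 3 characters matched => is a subsequence

1


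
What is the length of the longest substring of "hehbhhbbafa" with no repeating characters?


Input: "hehbhhbbafa"
Sliding window (track last position of each char):
  Position 0 ('h'): window [0,0] length 1 -- new best
  Position 1 ('e'): window [0,1] length 2 -- new best
  Position 2 ('h'): repeat (last at 0), move window start to 1
  Position 2 ('h'): window [1,2] length 2
  Position 3 ('b'): window [1,3] length 3 -- new best
  Position 4 ('h'): repeat (last at 2), move window start to 3
  Position 4 ('h'): window [3,4] length 2
  Position 5 ('h'): repeat (last at 4), move window start to 5
  Position 5 ('h'): window [5,5] length 1
  Position 6 ('b'): window [5,6] length 2
  Position 7 ('b'): repeat (last at 6), move window start to 7
  Position 7 ('b'): window [7,7] length 1
  Position 8 ('a'): window [7,8] length 2
  Position 9 ('f'): window [7,9] length 3
  Position 10 ('a'): repeat (last at 8), move window start to 9
  Position 10 ('a'): window [9,10] length 2
Longest substring with no repeats: "ehb" with length 3

3
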